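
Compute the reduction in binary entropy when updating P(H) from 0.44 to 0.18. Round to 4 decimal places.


H_before = -p*log2(p) - (1-p)*log2(1-p) for p=0.44: 0.9896
H_after for p=0.18: 0.6801
Reduction = 0.9896 - 0.6801 = 0.3095

0.3095


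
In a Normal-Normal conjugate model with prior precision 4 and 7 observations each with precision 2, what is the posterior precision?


Posterior precision = prior precision + n * observation precision
= 4 + 7 * 2
= 4 + 14 = 18

18


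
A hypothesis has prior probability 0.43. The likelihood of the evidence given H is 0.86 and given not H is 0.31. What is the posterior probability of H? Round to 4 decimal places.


Using Bayes' theorem:
P(E) = 0.43 * 0.86 + 0.57 * 0.31
P(E) = 0.5465
P(H|E) = (0.43 * 0.86) / 0.5465 = 0.6767

0.6767


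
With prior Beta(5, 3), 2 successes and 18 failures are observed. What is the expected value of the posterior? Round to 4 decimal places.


Posterior = Beta(7, 21)
E[theta] = alpha/(alpha+beta)
= 7/28 = 0.25

0.25


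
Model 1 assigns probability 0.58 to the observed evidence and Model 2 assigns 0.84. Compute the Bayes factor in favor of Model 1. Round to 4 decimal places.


BF = P(data|M1) / P(data|M2)
= 0.58 / 0.84 = 0.6905

0.6905


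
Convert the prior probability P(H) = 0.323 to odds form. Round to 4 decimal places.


P(not H) = 1 - 0.323 = 0.677
Odds = 0.323 / 0.677 = 0.4771

0.4771


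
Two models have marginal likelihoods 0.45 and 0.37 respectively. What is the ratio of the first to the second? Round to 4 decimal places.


Evidence ratio = 0.45 / 0.37
= 1.2162

1.2162


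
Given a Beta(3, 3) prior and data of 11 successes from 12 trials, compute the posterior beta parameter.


Number of failures = 12 - 11 = 1
Posterior beta = 3 + 1 = 4

4


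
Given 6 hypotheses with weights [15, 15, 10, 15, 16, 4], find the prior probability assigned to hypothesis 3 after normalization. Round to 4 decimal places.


To normalize, divide each weight by the sum of all weights.
Sum = 75
Prior(H3) = 10/75 = 0.1333

0.1333


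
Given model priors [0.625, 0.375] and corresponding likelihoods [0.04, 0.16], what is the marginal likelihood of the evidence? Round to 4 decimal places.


P(E) = sum_i P(M_i) P(E|M_i)
= 0.025 + 0.06
= 0.085

0.085


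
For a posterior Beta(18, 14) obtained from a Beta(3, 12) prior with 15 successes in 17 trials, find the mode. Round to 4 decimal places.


Mode = (alpha - 1) / (alpha + beta - 2)
= 17 / 30
= 0.5667

0.5667


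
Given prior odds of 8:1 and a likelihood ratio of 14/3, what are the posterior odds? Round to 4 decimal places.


Posterior odds = prior odds * LR
Prior odds = 8/1 = 8.0
LR = 14/3 = 4.6667
Posterior odds = 8.0 * 4.6667 = 37.3333

37.3333


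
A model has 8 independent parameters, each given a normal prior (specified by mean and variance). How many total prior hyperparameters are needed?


Each normal prior needs 2 hyperparameters (mean and variance).
Total = 2 * 8 = 16

16


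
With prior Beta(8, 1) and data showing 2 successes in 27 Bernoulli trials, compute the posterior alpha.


Conjugate update: alpha_posterior = alpha_prior + k
= 8 + 2 = 10

10


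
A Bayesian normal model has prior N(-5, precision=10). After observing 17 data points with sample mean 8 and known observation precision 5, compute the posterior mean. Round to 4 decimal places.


Posterior mean = (prior_precision * prior_mean + n * data_precision * data_mean) / (prior_precision + n * data_precision)
Numerator = 10*-5 + 17*5*8 = 630
Denominator = 10 + 17*5 = 95
Posterior mean = 6.6316

6.6316


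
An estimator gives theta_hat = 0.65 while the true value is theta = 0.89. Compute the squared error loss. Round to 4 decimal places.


The squared error loss is (theta_hat - theta)^2
= (0.65 - 0.89)^2
= (-0.24)^2 = 0.0576

0.0576


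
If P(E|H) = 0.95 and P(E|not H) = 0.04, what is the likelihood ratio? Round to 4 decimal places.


Likelihood ratio = P(E|H) / P(E|not H)
= 0.95 / 0.04
= 23.75

23.75


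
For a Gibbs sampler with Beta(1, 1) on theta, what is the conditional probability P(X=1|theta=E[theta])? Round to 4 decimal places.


E[theta] = 1/(1+1) = 0.5
P(X=1|theta) = theta = 0.5

0.5


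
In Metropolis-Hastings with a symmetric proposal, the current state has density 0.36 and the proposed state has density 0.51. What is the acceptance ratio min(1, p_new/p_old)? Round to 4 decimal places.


Ratio = p_new / p_old = 0.51 / 0.36 = 1.4167
Acceptance = min(1, 1.4167) = 1.0

1.0


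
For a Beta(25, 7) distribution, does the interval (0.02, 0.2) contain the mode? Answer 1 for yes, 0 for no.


Mode of Beta(a,b) = (a-1)/(a+b-2)
= (25-1)/(25+7-2) = 0.8
Check: 0.02 <= 0.8 <= 0.2?
Result: 0

0


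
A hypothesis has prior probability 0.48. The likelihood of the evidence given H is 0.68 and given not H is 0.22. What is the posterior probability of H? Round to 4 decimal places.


Using Bayes' theorem:
P(E) = 0.48 * 0.68 + 0.52 * 0.22
P(E) = 0.4408
P(H|E) = (0.48 * 0.68) / 0.4408 = 0.7405

0.7405


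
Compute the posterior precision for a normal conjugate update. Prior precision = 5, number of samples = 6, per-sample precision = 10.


tau_post = tau_0 + n * tau
= 5 + 6 * 10 = 65

65


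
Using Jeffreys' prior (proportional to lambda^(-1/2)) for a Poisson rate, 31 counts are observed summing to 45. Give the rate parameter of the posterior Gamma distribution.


Conjugate update: Gamma(prior_shape + S, prior_rate + n).
Prior shape = 0.5, prior rate = 0.
Posterior rate = 0 + n = 31

31.0


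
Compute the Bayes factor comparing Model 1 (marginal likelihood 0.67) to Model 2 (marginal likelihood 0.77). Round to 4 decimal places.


BF12 = marginal likelihood of M1 / marginal likelihood of M2
= 0.67/0.77
= 0.8701

0.8701


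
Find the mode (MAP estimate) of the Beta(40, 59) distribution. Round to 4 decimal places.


For Beta(a,b) with a,b > 1:
Mode = (a-1)/(a+b-2) = (40-1)/(99-2)
= 39/97 = 0.4021

0.4021


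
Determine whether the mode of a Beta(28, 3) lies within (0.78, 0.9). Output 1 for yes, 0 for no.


First find the mode: (a-1)/(a+b-2) = 0.931
Is 0.931 in (0.78, 0.9)? 0

0


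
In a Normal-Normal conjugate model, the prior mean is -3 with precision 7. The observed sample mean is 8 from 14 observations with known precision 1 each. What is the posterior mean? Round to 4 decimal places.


Posterior precision = tau0 + n*tau = 7 + 14*1 = 21
Posterior mean = (tau0*mu0 + n*tau*xbar) / posterior_precision
= (7*-3 + 14*1*8) / 21
= 91 / 21 = 4.3333

4.3333


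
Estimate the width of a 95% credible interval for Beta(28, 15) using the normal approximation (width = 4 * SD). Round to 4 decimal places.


For Beta(a,b): Var = ab/((a+b)^2(a+b+1))
Var = 0.0052, SD = 0.0719
Approximate 95% CI width = 4 * 0.0719 = 0.2874

0.2874


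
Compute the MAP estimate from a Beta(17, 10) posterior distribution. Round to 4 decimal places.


MAP = mode of Beta distribution
= (alpha - 1)/(alpha + beta - 2)
= (17-1)/(17+10-2)
= 16/25 = 0.64

0.64


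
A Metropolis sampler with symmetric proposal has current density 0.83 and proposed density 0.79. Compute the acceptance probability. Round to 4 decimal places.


For symmetric proposals, acceptance = min(1, pi(x*)/pi(x))
= min(1, 0.79/0.83)
= min(1, 0.9518) = 0.9518

0.9518


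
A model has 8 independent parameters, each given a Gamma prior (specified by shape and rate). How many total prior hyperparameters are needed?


Each Gamma prior needs 2 hyperparameters (shape and rate).
Total = 2 * 8 = 16

16


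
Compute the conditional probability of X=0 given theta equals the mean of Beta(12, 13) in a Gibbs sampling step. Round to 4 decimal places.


Mean of Beta(12, 13) = 0.48
P(X=0 | theta=0.48) = 0.52

0.52


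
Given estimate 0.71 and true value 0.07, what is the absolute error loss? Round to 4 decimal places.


Absolute error = |estimate - true|
= |0.64| = 0.64

0.64


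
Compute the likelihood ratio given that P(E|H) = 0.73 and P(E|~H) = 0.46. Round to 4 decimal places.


LR = P(E|H) / P(E|~H)
= 0.73 / 0.46 = 1.587

1.587


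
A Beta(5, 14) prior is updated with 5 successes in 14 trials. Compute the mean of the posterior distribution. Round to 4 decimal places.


After update: Beta(10, 23)
Mean = 10 / (10 + 23) = 10 / 33
= 0.303

0.303


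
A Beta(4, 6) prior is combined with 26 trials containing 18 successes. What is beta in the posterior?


In conjugate updating:
beta_posterior = beta_prior + (n - k)
= 6 + (26 - 18)
= 6 + 8 = 14

14


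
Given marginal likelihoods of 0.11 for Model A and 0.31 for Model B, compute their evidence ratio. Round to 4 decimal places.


Ratio = ML(A) / ML(B) = 0.11/0.31
= 0.3548

0.3548


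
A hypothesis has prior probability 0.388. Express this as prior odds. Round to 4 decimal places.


Odds = P(H) / P(not H) = 0.388 / 0.612
= 0.634

0.634


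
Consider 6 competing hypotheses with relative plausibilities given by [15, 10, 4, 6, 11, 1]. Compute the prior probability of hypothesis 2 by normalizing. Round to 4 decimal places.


Sum of weights = 15 + 10 + 4 + 6 + 11 + 1 = 47
Normalized prior for H2 = 10 / 47
= 0.2128

0.2128


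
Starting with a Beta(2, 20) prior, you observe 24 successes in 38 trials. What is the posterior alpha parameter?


For a Beta-Binomial conjugate model:
Posterior alpha = prior alpha + number of successes
= 2 + 24 = 26

26


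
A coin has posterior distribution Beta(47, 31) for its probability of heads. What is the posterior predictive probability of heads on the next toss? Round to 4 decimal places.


Posterior predictive = E[theta] = alpha/(alpha+beta)
= 47/78
= 0.6026

0.6026


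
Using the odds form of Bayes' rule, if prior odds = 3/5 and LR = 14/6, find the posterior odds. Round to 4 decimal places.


Bayes' rule in odds form: posterior odds = prior odds * LR
= (3 * 14) / (5 * 6)
= 42/30 = 1.4

1.4


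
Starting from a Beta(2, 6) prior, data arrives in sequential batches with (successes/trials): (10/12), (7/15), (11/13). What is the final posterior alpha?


In sequential Bayesian updating, we sum all successes.
Total successes = 28
Final alpha = 2 + 28 = 30

30


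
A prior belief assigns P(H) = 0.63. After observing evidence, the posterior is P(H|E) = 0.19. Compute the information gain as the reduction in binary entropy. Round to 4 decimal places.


H(prior) = -0.63*log2(0.63) - 0.37*log2(0.37)
= 0.9507
H(post) = -0.19*log2(0.19) - 0.81*log2(0.81)
= 0.7015
IG = 0.9507 - 0.7015 = 0.2492

0.2492


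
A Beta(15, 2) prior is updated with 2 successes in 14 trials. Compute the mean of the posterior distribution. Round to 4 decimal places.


After update: Beta(17, 14)
Mean = 17 / (17 + 14) = 17 / 31
= 0.5484

0.5484


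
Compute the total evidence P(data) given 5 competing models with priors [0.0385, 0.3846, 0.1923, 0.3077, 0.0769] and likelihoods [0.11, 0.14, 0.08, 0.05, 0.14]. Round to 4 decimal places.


Marginal likelihood = sum P(model_i) * P(data|model_i)
Model 1: 0.0385 * 0.11 = 0.0042
Model 2: 0.3846 * 0.14 = 0.0538
Model 3: 0.1923 * 0.08 = 0.0154
Model 4: 0.3077 * 0.05 = 0.0154
Model 5: 0.0769 * 0.14 = 0.0108
Total = 0.0996

0.0996


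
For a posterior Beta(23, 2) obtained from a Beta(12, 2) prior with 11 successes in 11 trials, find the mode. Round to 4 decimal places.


Mode = (alpha - 1) / (alpha + beta - 2)
= 22 / 23
= 0.9565

0.9565


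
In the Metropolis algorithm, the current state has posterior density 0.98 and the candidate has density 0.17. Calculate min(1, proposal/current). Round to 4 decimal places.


Ratio = 0.17/0.98 = 0.1735
Acceptance probability = min(1, 0.1735)
= 0.1735

0.1735


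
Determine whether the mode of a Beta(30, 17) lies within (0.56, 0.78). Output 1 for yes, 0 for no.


First find the mode: (a-1)/(a+b-2) = 0.6444
Is 0.6444 in (0.56, 0.78)? 1

1


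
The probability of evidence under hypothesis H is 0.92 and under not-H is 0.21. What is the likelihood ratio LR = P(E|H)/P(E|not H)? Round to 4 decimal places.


LR = 0.92 / 0.21
= 4.381

4.381


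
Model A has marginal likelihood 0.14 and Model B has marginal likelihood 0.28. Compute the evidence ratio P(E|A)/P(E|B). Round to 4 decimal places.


Evidence ratio = P(E|A) / P(E|B)
= 0.14 / 0.28
= 0.5

0.5


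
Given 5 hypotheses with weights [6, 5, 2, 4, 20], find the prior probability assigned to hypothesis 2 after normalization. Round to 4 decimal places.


To normalize, divide each weight by the sum of all weights.
Sum = 37
Prior(H2) = 5/37 = 0.1351

0.1351


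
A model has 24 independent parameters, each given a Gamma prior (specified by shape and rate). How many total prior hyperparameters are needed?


Each Gamma prior needs 2 hyperparameters (shape and rate).
Total = 2 * 24 = 48

48


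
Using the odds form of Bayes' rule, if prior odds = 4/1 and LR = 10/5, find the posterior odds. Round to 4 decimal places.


Bayes' rule in odds form: posterior odds = prior odds * LR
= (4 * 10) / (1 * 5)
= 40/5 = 8.0

8.0


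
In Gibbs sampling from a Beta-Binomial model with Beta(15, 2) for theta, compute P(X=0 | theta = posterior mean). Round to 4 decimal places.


Posterior mean = alpha/(alpha+beta) = 15/17 = 0.8824
P(X=0|theta=mean) = 1 - theta = 0.1176

0.1176


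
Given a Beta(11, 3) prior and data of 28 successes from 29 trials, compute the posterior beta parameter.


Number of failures = 29 - 28 = 1
Posterior beta = 3 + 1 = 4

4


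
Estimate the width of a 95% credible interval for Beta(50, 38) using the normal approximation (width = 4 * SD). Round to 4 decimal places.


For Beta(a,b): Var = ab/((a+b)^2(a+b+1))
Var = 0.0028, SD = 0.0525
Approximate 95% CI width = 4 * 0.0525 = 0.21

0.21


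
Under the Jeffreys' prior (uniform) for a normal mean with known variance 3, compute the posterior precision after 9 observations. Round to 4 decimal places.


Prior precision = 0 (flat prior).
Post. prec. = 0 + n/var = 9/3 = 3.0

3.0


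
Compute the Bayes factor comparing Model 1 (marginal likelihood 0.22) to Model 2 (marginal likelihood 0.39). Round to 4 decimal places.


BF12 = marginal likelihood of M1 / marginal likelihood of M2
= 0.22/0.39
= 0.5641

0.5641


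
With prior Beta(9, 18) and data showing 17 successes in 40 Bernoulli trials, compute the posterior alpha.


Conjugate update: alpha_posterior = alpha_prior + k
= 9 + 17 = 26

26


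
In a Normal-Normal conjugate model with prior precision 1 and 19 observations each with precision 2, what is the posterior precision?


Posterior precision = prior precision + n * observation precision
= 1 + 19 * 2
= 1 + 38 = 39

39


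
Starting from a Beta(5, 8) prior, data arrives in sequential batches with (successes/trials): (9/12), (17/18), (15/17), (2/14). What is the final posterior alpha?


In sequential Bayesian updating, we sum all successes.
Total successes = 43
Final alpha = 5 + 43 = 48

48


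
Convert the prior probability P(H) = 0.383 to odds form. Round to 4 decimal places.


P(not H) = 1 - 0.383 = 0.617
Odds = 0.383 / 0.617 = 0.6207

0.6207


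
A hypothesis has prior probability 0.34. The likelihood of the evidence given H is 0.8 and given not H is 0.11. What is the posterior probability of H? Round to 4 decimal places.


Using Bayes' theorem:
P(E) = 0.34 * 0.8 + 0.66 * 0.11
P(E) = 0.3446
P(H|E) = (0.34 * 0.8) / 0.3446 = 0.7893

0.7893


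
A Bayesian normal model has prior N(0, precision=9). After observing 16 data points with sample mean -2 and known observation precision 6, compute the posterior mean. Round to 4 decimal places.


Posterior mean = (prior_precision * prior_mean + n * data_precision * data_mean) / (prior_precision + n * data_precision)
Numerator = 9*0 + 16*6*-2 = -192
Denominator = 9 + 16*6 = 105
Posterior mean = -1.8286

-1.8286


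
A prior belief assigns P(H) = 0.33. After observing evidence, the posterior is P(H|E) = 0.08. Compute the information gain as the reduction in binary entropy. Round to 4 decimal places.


H(prior) = -0.33*log2(0.33) - 0.67*log2(0.67)
= 0.9149
H(post) = -0.08*log2(0.08) - 0.92*log2(0.92)
= 0.4022
IG = 0.9149 - 0.4022 = 0.5127

0.5127


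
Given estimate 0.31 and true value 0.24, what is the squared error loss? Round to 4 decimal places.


Squared error = (estimate - true)^2
Difference = 0.07
Loss = 0.07^2 = 0.0049

0.0049


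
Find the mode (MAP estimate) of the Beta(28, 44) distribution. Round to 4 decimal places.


For Beta(a,b) with a,b > 1:
Mode = (a-1)/(a+b-2) = (28-1)/(72-2)
= 27/70 = 0.3857

0.3857


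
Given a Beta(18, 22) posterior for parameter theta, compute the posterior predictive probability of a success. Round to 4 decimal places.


For a Beta-Bernoulli model, the predictive probability is the mean:
P(success) = 18/(18+22) = 18/40 = 0.45

0.45


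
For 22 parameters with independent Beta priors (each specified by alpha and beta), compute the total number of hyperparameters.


A Beta prior has 2 hyperparameters per parameter.
Total = 22 * 2 = 44

44


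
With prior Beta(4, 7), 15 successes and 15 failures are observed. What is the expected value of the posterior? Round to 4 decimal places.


Posterior = Beta(19, 22)
E[theta] = alpha/(alpha+beta)
= 19/41 = 0.4634

0.4634


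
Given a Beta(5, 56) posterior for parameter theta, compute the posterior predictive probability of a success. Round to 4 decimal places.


For a Beta-Bernoulli model, the predictive probability is the mean:
P(success) = 5/(5+56) = 5/61 = 0.082

0.082


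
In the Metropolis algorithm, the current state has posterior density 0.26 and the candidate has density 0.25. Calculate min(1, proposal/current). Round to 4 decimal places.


Ratio = 0.25/0.26 = 0.9615
Acceptance probability = min(1, 0.9615)
= 0.9615

0.9615


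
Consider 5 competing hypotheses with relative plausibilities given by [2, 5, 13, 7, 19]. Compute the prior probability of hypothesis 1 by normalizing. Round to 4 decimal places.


Sum of weights = 2 + 5 + 13 + 7 + 19 = 46
Normalized prior for H1 = 2 / 46
= 0.0435

0.0435


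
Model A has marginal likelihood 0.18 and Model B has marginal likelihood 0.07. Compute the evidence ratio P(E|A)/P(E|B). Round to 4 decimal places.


Evidence ratio = P(E|A) / P(E|B)
= 0.18 / 0.07
= 2.5714

2.5714


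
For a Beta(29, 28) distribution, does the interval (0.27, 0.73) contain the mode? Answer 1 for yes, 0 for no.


Mode of Beta(a,b) = (a-1)/(a+b-2)
= (29-1)/(29+28-2) = 0.5091
Check: 0.27 <= 0.5091 <= 0.73?
Result: 1

1


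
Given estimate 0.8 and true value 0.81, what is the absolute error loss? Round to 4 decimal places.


Absolute error = |estimate - true|
= |-0.01| = 0.01

0.01


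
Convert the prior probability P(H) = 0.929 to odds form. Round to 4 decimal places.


P(not H) = 1 - 0.929 = 0.071
Odds = 0.929 / 0.071 = 13.0845

13.0845


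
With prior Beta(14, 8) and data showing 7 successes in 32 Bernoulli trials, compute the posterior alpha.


Conjugate update: alpha_posterior = alpha_prior + k
= 14 + 7 = 21

21


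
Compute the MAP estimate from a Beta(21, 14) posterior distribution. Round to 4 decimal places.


MAP = mode of Beta distribution
= (alpha - 1)/(alpha + beta - 2)
= (21-1)/(21+14-2)
= 20/33 = 0.6061

0.6061


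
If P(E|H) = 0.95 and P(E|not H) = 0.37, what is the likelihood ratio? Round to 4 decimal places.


Likelihood ratio = P(E|H) / P(E|not H)
= 0.95 / 0.37
= 2.5676

2.5676


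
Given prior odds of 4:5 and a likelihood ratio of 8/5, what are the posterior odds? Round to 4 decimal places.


Posterior odds = prior odds * LR
Prior odds = 4/5 = 0.8
LR = 8/5 = 1.6
Posterior odds = 0.8 * 1.6 = 1.28

1.28


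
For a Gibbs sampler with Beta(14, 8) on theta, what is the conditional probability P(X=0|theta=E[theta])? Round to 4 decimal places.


E[theta] = 14/(14+8) = 0.6364
P(X=0|theta) = 1 - theta = 0.3636

0.3636


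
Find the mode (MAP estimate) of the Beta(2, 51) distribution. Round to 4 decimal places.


For Beta(a,b) with a,b > 1:
Mode = (a-1)/(a+b-2) = (2-1)/(53-2)
= 1/51 = 0.0196

0.0196


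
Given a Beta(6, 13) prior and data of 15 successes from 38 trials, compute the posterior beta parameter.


Number of failures = 38 - 15 = 23
Posterior beta = 13 + 23 = 36

36


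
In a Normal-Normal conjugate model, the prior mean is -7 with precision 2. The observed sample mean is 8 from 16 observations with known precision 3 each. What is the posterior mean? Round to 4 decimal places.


Posterior precision = tau0 + n*tau = 2 + 16*3 = 50
Posterior mean = (tau0*mu0 + n*tau*xbar) / posterior_precision
= (2*-7 + 16*3*8) / 50
= 370 / 50 = 7.4

7.4


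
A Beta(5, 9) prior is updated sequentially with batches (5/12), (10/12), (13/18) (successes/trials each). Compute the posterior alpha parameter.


Sequential conjugate updating is equivalent to a single batch update.
Total successes across all batches = 28
alpha_posterior = alpha_prior + total_successes = 5 + 28
= 33

33


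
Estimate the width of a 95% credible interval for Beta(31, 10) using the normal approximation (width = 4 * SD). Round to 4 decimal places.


For Beta(a,b): Var = ab/((a+b)^2(a+b+1))
Var = 0.0044, SD = 0.0663
Approximate 95% CI width = 4 * 0.0663 = 0.2651

0.2651


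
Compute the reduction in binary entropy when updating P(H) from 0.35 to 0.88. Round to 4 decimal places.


H_before = -p*log2(p) - (1-p)*log2(1-p) for p=0.35: 0.9341
H_after for p=0.88: 0.5294
Reduction = 0.9341 - 0.5294 = 0.4047

0.4047


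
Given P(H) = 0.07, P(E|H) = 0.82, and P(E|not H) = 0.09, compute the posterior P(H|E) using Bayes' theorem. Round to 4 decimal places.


By Bayes' theorem: P(H|E) = P(E|H)*P(H) / P(E)
P(E) = P(E|H)*P(H) + P(E|not H)*P(not H)
P(E) = 0.82*0.07 + 0.09*0.93 = 0.1411
P(H|E) = 0.82*0.07 / 0.1411 = 0.4068

0.4068


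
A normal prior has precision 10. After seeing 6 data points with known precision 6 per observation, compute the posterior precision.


In the conjugate normal model, precisions add:
tau_posterior = tau_prior + n * tau_data
= 10 + 6*6 = 46

46


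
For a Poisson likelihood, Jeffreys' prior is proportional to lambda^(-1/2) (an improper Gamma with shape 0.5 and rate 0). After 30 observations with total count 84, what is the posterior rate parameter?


Jeffreys' prior for Poisson is proportional to lambda^(-1/2).
Posterior is Gamma(0.5 + S, 0 + n) = Gamma(0.5 + 84, 30).
Posterior rate = 0 + n = 30

30.0


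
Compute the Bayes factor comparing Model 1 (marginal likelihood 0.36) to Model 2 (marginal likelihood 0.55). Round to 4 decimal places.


BF12 = marginal likelihood of M1 / marginal likelihood of M2
= 0.36/0.55
= 0.6545

0.6545


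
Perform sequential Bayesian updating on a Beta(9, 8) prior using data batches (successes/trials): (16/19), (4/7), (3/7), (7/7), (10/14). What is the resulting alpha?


Accumulate successes: 40
Posterior alpha = prior alpha + sum of successes
= 9 + 40 = 49

49


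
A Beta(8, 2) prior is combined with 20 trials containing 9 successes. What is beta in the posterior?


In conjugate updating:
beta_posterior = beta_prior + (n - k)
= 2 + (20 - 9)
= 2 + 11 = 13

13


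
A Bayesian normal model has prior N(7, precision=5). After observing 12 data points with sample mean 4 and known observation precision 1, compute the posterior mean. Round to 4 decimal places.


Posterior mean = (prior_precision * prior_mean + n * data_precision * data_mean) / (prior_precision + n * data_precision)
Numerator = 5*7 + 12*1*4 = 83
Denominator = 5 + 12*1 = 17
Posterior mean = 4.8824

4.8824


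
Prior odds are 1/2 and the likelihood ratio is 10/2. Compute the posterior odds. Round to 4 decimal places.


Posterior odds = prior odds * likelihood ratio
= (1/2) * (10/2)
= 10 / 4
= 2.5

2.5


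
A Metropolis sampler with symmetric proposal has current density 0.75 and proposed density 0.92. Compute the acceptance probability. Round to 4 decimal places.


For symmetric proposals, acceptance = min(1, pi(x*)/pi(x))
= min(1, 0.92/0.75)
= min(1, 1.2267) = 1.0

1.0


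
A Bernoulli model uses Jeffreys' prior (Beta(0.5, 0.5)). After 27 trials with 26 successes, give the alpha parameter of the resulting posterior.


Posterior = Beta(prior_alpha + successes, prior_beta + failures)
= Beta(0.5 + 26, 0.5 + 1)
Posterior alpha = 0.5 + k = 0.5 + 26 = 26.5

26.5


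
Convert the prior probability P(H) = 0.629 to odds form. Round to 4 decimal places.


P(not H) = 1 - 0.629 = 0.371
Odds = 0.629 / 0.371 = 1.6954

1.6954


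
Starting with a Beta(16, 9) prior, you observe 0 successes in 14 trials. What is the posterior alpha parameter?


For a Beta-Binomial conjugate model:
Posterior alpha = prior alpha + number of successes
= 16 + 0 = 16

16


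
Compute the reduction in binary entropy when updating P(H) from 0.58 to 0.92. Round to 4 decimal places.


H_before = -p*log2(p) - (1-p)*log2(1-p) for p=0.58: 0.9815
H_after for p=0.92: 0.4022
Reduction = 0.9815 - 0.4022 = 0.5793

0.5793


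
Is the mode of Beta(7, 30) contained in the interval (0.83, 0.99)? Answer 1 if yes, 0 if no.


Mode = (a-1)/(a+b-2) = 6/35 = 0.1714
Interval: (0.83, 0.99)
Contains mode? 0

0


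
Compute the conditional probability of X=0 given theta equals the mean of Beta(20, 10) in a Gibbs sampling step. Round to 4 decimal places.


Mean of Beta(20, 10) = 0.6667
P(X=0 | theta=0.6667) = 0.3333

0.3333


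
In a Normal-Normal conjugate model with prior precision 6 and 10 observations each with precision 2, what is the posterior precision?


Posterior precision = prior precision + n * observation precision
= 6 + 10 * 2
= 6 + 20 = 26

26


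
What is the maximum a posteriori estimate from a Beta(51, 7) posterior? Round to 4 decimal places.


The MAP estimate equals the mode of the distribution.
Mode of Beta(a,b) = (a-1)/(a+b-2)
= 50/56
= 0.8929

0.8929


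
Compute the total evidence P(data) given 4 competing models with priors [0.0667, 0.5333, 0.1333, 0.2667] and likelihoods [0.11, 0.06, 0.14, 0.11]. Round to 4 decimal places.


Marginal likelihood = sum P(model_i) * P(data|model_i)
Model 1: 0.0667 * 0.11 = 0.0073
Model 2: 0.5333 * 0.06 = 0.032
Model 3: 0.1333 * 0.14 = 0.0187
Model 4: 0.2667 * 0.11 = 0.0293
Total = 0.0873

0.0873


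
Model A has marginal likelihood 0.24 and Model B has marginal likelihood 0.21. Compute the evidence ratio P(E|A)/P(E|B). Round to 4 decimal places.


Evidence ratio = P(E|A) / P(E|B)
= 0.24 / 0.21
= 1.1429

1.1429


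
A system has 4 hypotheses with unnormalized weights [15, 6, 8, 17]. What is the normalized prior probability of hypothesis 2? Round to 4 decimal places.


The normalized prior is the weight divided by the total.
Total weight = 46
P(H2) = 6 / 46 = 0.1304

0.1304


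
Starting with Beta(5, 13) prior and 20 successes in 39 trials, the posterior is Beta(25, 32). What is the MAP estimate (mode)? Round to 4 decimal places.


The mode of Beta(a, b) when a > 1 and b > 1 is (a-1)/(a+b-2)
= (25 - 1) / (25 + 32 - 2)
= 24 / 55
= 0.4364

0.4364


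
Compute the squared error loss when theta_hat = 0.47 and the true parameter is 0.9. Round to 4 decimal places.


L = (theta_hat - theta_true)^2
= (0.47 - 0.9)^2
= -0.43^2 = 0.1849

0.1849


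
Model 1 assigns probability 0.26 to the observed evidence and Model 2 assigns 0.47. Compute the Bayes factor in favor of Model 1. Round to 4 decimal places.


BF = P(data|M1) / P(data|M2)
= 0.26 / 0.47 = 0.5532

0.5532


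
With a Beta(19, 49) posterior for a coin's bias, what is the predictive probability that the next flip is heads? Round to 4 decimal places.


The predictive probability equals the posterior mean.
P(next = heads) = alpha / (alpha + beta)
= 19 / 68 = 0.2794

0.2794


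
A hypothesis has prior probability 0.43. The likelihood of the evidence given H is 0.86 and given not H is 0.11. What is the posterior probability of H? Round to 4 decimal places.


Using Bayes' theorem:
P(E) = 0.43 * 0.86 + 0.57 * 0.11
P(E) = 0.4325
P(H|E) = (0.43 * 0.86) / 0.4325 = 0.855

0.855


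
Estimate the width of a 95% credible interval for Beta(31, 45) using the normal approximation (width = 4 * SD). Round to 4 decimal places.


For Beta(a,b): Var = ab/((a+b)^2(a+b+1))
Var = 0.0031, SD = 0.056
Approximate 95% CI width = 4 * 0.056 = 0.224

0.224


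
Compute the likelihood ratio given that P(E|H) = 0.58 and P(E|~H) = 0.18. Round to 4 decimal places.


LR = P(E|H) / P(E|~H)
= 0.58 / 0.18 = 3.2222

3.2222


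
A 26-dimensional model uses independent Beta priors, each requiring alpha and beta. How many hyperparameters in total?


Per parameter: 2 (alpha and beta).
Total = 26 * 2 = 52

52


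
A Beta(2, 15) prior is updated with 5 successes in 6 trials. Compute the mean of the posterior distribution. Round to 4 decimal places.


After update: Beta(7, 16)
Mean = 7 / (7 + 16) = 7 / 23
= 0.3043

0.3043


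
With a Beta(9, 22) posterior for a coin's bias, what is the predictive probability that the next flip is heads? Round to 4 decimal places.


The predictive probability equals the posterior mean.
P(next = heads) = alpha / (alpha + beta)
= 9 / 31 = 0.2903

0.2903


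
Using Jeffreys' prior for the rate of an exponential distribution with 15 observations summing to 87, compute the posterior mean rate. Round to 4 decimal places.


Jeffreys' prior leads to posterior Gamma(15, 87).
Mean = 15/87 = 0.1724

0.1724


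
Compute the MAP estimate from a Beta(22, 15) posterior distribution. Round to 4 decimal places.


MAP = mode of Beta distribution
= (alpha - 1)/(alpha + beta - 2)
= (22-1)/(22+15-2)
= 21/35 = 0.6

0.6


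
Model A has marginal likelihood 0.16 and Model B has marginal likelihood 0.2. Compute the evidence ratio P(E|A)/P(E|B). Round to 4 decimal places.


Evidence ratio = P(E|A) / P(E|B)
= 0.16 / 0.2
= 0.8

0.8


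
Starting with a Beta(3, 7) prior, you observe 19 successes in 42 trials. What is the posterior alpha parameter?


For a Beta-Binomial conjugate model:
Posterior alpha = prior alpha + number of successes
= 3 + 19 = 22

22


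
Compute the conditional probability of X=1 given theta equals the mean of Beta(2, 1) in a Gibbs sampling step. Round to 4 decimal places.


Mean of Beta(2, 1) = 0.6667
P(X=1 | theta=0.6667) = 0.6667

0.6667


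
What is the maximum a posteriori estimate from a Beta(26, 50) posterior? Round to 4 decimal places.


The MAP estimate equals the mode of the distribution.
Mode of Beta(a,b) = (a-1)/(a+b-2)
= 25/74
= 0.3378

0.3378


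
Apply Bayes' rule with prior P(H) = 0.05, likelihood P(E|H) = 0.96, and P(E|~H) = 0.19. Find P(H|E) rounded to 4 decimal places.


Step 1: Compute marginal P(E) = P(E|H)P(H) + P(E|~H)P(~H)
= 0.96*0.05 + 0.19*0.95 = 0.2285
Step 2: P(H|E) = P(E|H)P(H)/P(E) = 0.048/0.2285
= 0.2101

0.2101


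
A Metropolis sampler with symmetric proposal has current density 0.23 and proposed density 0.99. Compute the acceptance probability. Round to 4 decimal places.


For symmetric proposals, acceptance = min(1, pi(x*)/pi(x))
= min(1, 0.99/0.23)
= min(1, 4.3043) = 1.0

1.0


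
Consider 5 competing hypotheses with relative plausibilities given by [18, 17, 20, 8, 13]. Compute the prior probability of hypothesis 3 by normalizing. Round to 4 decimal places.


Sum of weights = 18 + 17 + 20 + 8 + 13 = 76
Normalized prior for H3 = 20 / 76
= 0.2632

0.2632


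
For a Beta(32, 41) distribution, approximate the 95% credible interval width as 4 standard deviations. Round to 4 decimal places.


Variance of Beta(a,b) = ab / ((a+b)^2 * (a+b+1))
= 32*41 / ((73)^2 * 74)
= 0.0033
SD = sqrt(0.0033) = 0.0577
Width = 4 * SD = 0.2307

0.2307


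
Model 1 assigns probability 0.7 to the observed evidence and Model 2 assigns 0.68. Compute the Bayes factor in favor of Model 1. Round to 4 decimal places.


BF = P(data|M1) / P(data|M2)
= 0.7 / 0.68 = 1.0294

1.0294


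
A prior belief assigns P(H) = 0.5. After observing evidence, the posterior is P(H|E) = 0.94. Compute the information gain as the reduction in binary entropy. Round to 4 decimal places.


H(prior) = -0.5*log2(0.5) - 0.5*log2(0.5)
= 1.0
H(post) = -0.94*log2(0.94) - 0.06*log2(0.06)
= 0.3274
IG = 1.0 - 0.3274 = 0.6726

0.6726


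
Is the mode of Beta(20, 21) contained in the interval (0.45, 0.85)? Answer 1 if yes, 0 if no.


Mode = (a-1)/(a+b-2) = 19/39 = 0.4872
Interval: (0.45, 0.85)
Contains mode? 1

1


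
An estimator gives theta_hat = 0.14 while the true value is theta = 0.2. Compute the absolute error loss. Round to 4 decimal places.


The absolute error loss is |theta_hat - theta|
= |0.14 - 0.2|
= 0.06

0.06


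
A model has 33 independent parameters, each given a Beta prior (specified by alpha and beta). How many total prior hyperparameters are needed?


Each Beta prior needs 2 hyperparameters (alpha and beta).
Total = 2 * 33 = 66

66


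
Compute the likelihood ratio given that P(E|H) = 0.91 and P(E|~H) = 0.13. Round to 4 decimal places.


LR = P(E|H) / P(E|~H)
= 0.91 / 0.13 = 7.0

7.0


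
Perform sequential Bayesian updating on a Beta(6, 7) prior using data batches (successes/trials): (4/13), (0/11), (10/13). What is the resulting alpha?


Accumulate successes: 14
Posterior alpha = prior alpha + sum of successes
= 6 + 14 = 20

20


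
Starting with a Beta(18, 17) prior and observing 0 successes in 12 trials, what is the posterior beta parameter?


Posterior beta = prior beta + failures
Failures = 12 - 0 = 12
beta_post = 17 + 12 = 29

29


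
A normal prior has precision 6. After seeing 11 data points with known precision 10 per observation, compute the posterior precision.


In the conjugate normal model, precisions add:
tau_posterior = tau_prior + n * tau_data
= 6 + 11*10 = 116

116


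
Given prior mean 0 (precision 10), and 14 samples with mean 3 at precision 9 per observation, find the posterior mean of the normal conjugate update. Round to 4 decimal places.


The posterior mean is a precision-weighted average of prior and data.
Post. prec. = 10 + 126 = 136
Post. mean = (0 + 378)/136 = 378/136 = 2.7794

2.7794


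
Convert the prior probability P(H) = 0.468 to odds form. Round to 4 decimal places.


P(not H) = 1 - 0.468 = 0.532
Odds = 0.468 / 0.532 = 0.8797

0.8797


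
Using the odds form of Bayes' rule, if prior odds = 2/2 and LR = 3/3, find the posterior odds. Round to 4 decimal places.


Bayes' rule in odds form: posterior odds = prior odds * LR
= (2 * 3) / (2 * 3)
= 6/6 = 1.0

1.0


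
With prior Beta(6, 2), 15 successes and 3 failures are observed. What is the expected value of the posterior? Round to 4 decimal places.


Posterior = Beta(21, 5)
E[theta] = alpha/(alpha+beta)
= 21/26 = 0.8077

0.8077


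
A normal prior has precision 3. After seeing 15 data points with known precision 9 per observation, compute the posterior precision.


In the conjugate normal model, precisions add:
tau_posterior = tau_prior + n * tau_data
= 3 + 15*9 = 138

138


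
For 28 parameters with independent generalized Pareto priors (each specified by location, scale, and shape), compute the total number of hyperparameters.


A generalized Pareto prior has 3 hyperparameters per parameter.
Total = 28 * 3 = 84

84


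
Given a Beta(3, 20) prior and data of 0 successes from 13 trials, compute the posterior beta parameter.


Number of failures = 13 - 0 = 13
Posterior beta = 20 + 13 = 33

33


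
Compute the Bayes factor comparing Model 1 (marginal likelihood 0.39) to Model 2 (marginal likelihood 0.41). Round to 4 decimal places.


BF12 = marginal likelihood of M1 / marginal likelihood of M2
= 0.39/0.41
= 0.9512

0.9512


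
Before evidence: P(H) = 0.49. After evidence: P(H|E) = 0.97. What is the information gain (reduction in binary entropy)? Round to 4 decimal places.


Prior entropy = 0.9997
Posterior entropy = 0.1944
Information gain = 0.9997 - 0.1944 = 0.8053

0.8053


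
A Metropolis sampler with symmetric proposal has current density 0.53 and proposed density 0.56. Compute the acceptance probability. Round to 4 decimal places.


For symmetric proposals, acceptance = min(1, pi(x*)/pi(x))
= min(1, 0.56/0.53)
= min(1, 1.0566) = 1.0

1.0


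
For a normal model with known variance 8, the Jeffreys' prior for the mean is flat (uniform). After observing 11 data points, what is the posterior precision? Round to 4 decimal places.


Jeffreys' prior for normal mean (known variance) is flat.
Prior precision = 0.
Posterior precision = prior_prec + n/sigma^2 = 0 + 11/8
= 1.375

1.375


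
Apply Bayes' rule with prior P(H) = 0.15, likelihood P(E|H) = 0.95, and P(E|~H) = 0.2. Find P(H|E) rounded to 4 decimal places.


Step 1: Compute marginal P(E) = P(E|H)P(H) + P(E|~H)P(~H)
= 0.95*0.15 + 0.2*0.85 = 0.3125
Step 2: P(H|E) = P(E|H)P(H)/P(E) = 0.1425/0.3125
= 0.456

0.456


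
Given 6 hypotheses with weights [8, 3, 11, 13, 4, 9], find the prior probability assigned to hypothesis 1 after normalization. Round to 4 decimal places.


To normalize, divide each weight by the sum of all weights.
Sum = 48
Prior(H1) = 8/48 = 0.1667

0.1667


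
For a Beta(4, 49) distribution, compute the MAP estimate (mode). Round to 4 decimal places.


MAP = mode = (a-1)/(a+b-2)
= (4-1)/(4+49-2)
= 3/51 = 0.0588

0.0588


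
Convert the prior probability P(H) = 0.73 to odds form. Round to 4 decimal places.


P(not H) = 1 - 0.73 = 0.27
Odds = 0.73 / 0.27 = 2.7037

2.7037


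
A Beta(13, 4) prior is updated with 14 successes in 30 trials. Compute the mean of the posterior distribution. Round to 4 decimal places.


After update: Beta(27, 20)
Mean = 27 / (27 + 20) = 27 / 47
= 0.5745

0.5745


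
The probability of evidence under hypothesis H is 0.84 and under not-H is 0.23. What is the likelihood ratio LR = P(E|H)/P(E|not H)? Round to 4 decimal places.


LR = 0.84 / 0.23
= 3.6522

3.6522


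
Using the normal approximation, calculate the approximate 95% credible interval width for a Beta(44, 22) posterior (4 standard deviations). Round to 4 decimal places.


Var(Beta) = 44*22/(66^2 * 67) = 0.0033
SD = 0.0576
Width ~ 4*SD = 0.2304

0.2304


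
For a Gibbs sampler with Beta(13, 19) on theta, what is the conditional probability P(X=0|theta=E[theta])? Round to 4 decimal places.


E[theta] = 13/(13+19) = 0.4062
P(X=0|theta) = 1 - theta = 0.5938

0.5938


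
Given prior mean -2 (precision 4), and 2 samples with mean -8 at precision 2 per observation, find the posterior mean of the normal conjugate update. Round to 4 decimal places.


The posterior mean is a precision-weighted average of prior and data.
Post. prec. = 4 + 4 = 8
Post. mean = (-8 + -32)/8 = -40/8 = -5.0

-5.0


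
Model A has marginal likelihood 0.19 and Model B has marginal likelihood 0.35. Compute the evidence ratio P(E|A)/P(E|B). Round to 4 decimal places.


Evidence ratio = P(E|A) / P(E|B)
= 0.19 / 0.35
= 0.5429

0.5429


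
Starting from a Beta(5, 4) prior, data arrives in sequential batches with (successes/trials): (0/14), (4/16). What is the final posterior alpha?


In sequential Bayesian updating, we sum all successes.
Total successes = 4
Final alpha = 5 + 4 = 9

9


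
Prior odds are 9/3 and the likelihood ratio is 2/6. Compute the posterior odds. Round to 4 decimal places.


Posterior odds = prior odds * likelihood ratio
= (9/3) * (2/6)
= 18 / 18
= 1.0

1.0


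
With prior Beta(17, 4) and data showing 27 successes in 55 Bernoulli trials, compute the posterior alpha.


Conjugate update: alpha_posterior = alpha_prior + k
= 17 + 27 = 44

44


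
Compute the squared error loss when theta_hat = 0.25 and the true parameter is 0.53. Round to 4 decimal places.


L = (theta_hat - theta_true)^2
= (0.25 - 0.53)^2
= -0.28^2 = 0.0784

0.0784
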